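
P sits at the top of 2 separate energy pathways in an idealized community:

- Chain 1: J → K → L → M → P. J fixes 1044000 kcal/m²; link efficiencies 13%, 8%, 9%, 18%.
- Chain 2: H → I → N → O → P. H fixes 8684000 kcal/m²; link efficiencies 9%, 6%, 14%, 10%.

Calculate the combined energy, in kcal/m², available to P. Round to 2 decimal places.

832.40 kcal/m²

Chain 1: 1044000 × 0.13 × 0.08 × 0.09 × 0.18 = 175.89312 kcal/m²
Chain 2: 8684000 × 0.09 × 0.06 × 0.14 × 0.1 = 656.5104 kcal/m²
Total at P: 175.89312 + 656.5104 = 832.40352 kcal/m²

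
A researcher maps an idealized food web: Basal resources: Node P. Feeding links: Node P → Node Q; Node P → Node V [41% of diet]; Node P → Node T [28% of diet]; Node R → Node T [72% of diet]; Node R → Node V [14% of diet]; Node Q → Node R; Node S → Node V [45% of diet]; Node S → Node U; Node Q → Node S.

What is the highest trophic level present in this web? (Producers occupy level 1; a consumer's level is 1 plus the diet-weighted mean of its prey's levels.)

Node Q: 1 + 1 = 2
Node R: 1 + 2 = 3
Node S: 1 + 2 = 3
Node T: 1 + (0.28×1 + 0.72×3) = 3.44
Node U: 1 + 3 = 4
Node V: 1 + (0.41×1 + 0.45×3 + 0.14×3) = 3.18

4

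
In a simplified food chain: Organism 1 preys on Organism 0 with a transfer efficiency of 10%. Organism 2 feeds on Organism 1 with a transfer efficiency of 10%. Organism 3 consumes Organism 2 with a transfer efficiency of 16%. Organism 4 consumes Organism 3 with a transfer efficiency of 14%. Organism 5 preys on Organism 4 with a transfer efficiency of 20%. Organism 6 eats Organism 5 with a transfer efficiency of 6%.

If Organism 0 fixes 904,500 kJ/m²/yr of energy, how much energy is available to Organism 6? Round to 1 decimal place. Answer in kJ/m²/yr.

Organism 1: 904500 × 0.1 = 90450 kJ/m²/yr
Organism 2: 90450 × 0.1 = 9045 kJ/m²/yr
Organism 3: 9045 × 0.16 = 1447.2 kJ/m²/yr
Organism 4: 1447.2 × 0.14 = 202.608 kJ/m²/yr
Organism 5: 202.608 × 0.2 = 40.5216 kJ/m²/yr
Organism 6: 40.5216 × 0.06 = 2.431296 kJ/m²/yr

2.4 kJ/m²/yr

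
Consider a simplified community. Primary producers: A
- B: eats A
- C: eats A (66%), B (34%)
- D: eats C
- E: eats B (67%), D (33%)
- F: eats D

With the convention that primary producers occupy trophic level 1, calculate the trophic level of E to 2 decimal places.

B: 1 + 1 = 2
C: 1 + (0.66×1 + 0.34×2) = 2.34
D: 1 + 2.34 = 3.34
E: 1 + (0.67×2 + 0.33×3.34) = 3.4422
F: 1 + 3.34 = 4.34

3.44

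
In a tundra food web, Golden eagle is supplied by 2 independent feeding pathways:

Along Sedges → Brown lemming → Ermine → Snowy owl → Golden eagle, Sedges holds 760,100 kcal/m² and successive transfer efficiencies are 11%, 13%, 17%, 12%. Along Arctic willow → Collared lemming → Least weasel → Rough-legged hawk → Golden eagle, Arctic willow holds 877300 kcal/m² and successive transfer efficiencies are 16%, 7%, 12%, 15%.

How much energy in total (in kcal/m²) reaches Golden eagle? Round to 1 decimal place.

398.6 kcal/m²

Via Sedges: 760100 × 0.11 × 0.13 × 0.17 × 0.12 = 221.736372 kcal/m²
Via Arctic willow: 877300 × 0.16 × 0.07 × 0.12 × 0.15 = 176.86368 kcal/m²
Total at Golden eagle: 221.736372 + 176.86368 = 398.600052 kcal/m²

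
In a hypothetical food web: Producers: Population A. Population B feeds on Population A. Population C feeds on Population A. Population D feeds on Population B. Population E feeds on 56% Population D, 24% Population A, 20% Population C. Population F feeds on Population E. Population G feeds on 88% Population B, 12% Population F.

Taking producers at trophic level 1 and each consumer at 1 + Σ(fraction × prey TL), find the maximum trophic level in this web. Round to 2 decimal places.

Population B: 1 + 1 = 2
Population C: 1 + 1 = 2
Population D: 1 + 2 = 3
Population E: 1 + (0.56×3 + 0.24×1 + 0.2×2) = 3.32
Population F: 1 + 3.32 = 4.32
Population G: 1 + (0.88×2 + 0.12×4.32) = 3.2784

4.32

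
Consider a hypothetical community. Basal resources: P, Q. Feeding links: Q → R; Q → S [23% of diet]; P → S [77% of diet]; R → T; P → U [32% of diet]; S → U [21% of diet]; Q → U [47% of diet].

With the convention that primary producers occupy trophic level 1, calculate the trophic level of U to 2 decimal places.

2.21

R: 1 + 1 = 2
S: 1 + (0.23×1 + 0.77×1) = 2
T: 1 + 2 = 3
U: 1 + (0.32×1 + 0.21×2 + 0.47×1) = 2.21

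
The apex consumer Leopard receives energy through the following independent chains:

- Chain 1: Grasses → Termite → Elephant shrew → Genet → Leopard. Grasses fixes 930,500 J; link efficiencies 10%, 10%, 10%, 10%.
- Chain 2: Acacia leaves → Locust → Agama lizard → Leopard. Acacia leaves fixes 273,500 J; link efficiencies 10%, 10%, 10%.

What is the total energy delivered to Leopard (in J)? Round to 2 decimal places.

366.55 J

Chain 1: 930500 × 0.1 × 0.1 × 0.1 × 0.1 = 93.05 J
Chain 2: 273500 × 0.1 × 0.1 × 0.1 = 273.5 J
Total at Leopard: 93.05 + 273.5 = 366.55 J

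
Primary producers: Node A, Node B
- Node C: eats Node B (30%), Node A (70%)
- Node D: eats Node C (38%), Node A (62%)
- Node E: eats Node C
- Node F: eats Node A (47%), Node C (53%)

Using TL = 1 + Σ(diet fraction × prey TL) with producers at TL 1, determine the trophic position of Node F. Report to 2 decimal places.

Node C: 1 + (0.3×1 + 0.7×1) = 2
Node D: 1 + (0.38×2 + 0.62×1) = 2.38
Node E: 1 + 2 = 3
Node F: 1 + (0.47×1 + 0.53×2) = 2.53

2.53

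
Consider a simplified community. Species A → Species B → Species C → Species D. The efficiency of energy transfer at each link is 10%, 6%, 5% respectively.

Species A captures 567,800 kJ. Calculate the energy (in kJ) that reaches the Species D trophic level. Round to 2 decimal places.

Species B: 567800 × 0.1 = 56780 kJ
Species C: 56780 × 0.06 = 3406.8 kJ
Species D: 3406.8 × 0.05 = 170.34 kJ

170.34 kJ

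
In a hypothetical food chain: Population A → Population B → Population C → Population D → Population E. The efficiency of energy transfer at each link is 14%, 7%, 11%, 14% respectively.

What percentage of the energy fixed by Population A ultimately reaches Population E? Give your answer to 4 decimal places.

Product of link efficiencies: 0.14 × 0.07 × 0.11 × 0.14 = 0.00015092
As a percentage: 0.00015092 × 100 = 0.0151%

0.0151%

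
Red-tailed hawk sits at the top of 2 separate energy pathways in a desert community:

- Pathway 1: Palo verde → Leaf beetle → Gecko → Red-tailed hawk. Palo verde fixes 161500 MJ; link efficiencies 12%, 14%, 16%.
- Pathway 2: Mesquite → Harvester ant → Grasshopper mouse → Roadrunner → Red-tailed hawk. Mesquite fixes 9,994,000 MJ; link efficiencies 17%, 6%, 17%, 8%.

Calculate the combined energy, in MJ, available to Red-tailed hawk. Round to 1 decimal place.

Pathway 1: 161500 × 0.12 × 0.14 × 0.16 = 434.112 MJ
Pathway 2: 9994000 × 0.17 × 0.06 × 0.17 × 0.08 = 1386.36768 MJ
Total at Red-tailed hawk: 434.112 + 1386.36768 = 1820.47968 MJ

1820.5 MJ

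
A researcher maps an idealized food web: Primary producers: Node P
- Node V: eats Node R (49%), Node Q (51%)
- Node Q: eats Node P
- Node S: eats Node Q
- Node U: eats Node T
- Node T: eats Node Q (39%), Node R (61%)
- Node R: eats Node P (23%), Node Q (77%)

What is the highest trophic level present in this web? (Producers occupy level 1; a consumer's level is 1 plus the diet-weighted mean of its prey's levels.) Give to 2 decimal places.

Node Q: 1 + 1 = 2
Node R: 1 + (0.23×1 + 0.77×2) = 2.77
Node S: 1 + 2 = 3
Node T: 1 + (0.39×2 + 0.61×2.77) = 3.4697
Node U: 1 + 3.4697 = 4.4697
Node V: 1 + (0.49×2.77 + 0.51×2) = 3.3773

4.47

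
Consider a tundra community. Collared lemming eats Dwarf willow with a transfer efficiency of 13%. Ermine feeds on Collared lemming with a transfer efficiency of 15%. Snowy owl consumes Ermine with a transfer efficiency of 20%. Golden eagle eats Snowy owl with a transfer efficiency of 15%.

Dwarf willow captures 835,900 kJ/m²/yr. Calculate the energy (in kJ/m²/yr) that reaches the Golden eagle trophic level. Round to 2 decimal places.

489.00 kJ/m²/yr

Collared lemming: 835900 × 0.13 = 108667 kJ/m²/yr
Ermine: 108667 × 0.15 = 16300.05 kJ/m²/yr
Snowy owl: 16300.05 × 0.2 = 3260.01 kJ/m²/yr
Golden eagle: 3260.01 × 0.15 = 489.0015 kJ/m²/yr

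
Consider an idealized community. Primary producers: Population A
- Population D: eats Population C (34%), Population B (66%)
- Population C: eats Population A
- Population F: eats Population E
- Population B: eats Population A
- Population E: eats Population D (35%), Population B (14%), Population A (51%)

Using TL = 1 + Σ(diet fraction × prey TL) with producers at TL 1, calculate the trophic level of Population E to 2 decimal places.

2.84

Population B: 1 + 1 = 2
Population C: 1 + 1 = 2
Population D: 1 + (0.34×2 + 0.66×2) = 3
Population E: 1 + (0.35×3 + 0.14×2 + 0.51×1) = 2.84
Population F: 1 + 2.84 = 3.84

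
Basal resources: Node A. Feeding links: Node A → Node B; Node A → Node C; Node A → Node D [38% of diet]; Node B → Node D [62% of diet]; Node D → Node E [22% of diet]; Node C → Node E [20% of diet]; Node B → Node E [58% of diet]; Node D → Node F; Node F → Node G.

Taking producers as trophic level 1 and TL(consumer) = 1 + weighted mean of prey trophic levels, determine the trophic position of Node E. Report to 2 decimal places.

Node B: 1 + 1 = 2
Node C: 1 + 1 = 2
Node D: 1 + (0.38×1 + 0.62×2) = 2.62
Node E: 1 + (0.22×2.62 + 0.2×2 + 0.58×2) = 3.1364
Node F: 1 + 2.62 = 3.62
Node G: 1 + 3.62 = 4.62

3.14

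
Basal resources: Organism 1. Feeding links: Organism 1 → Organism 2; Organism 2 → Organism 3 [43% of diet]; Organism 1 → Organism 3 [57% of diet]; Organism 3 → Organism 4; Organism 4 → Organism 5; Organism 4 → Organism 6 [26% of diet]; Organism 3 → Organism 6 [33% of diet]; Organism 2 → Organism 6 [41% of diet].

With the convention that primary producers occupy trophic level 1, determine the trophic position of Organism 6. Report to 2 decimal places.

Organism 2: 1 + 1 = 2
Organism 3: 1 + (0.43×2 + 0.57×1) = 2.43
Organism 4: 1 + 2.43 = 3.43
Organism 5: 1 + 3.43 = 4.43
Organism 6: 1 + (0.26×3.43 + 0.33×2.43 + 0.41×2) = 3.5137

3.51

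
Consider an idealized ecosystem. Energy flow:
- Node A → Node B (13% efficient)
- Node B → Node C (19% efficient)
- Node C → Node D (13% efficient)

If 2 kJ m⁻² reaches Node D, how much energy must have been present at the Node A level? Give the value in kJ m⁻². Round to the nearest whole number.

623 kJ m⁻²

Cumulative transfer efficiency: 0.13 × 0.19 × 0.13 = 0.003211
Node A energy = 2 / 0.003211 = 623 kJ m⁻²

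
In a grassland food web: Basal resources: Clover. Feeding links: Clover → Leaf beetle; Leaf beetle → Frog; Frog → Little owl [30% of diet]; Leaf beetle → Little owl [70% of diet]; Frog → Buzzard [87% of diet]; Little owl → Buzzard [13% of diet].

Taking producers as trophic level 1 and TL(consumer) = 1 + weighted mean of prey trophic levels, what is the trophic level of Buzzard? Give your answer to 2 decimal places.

Leaf beetle: 1 + 1 = 2
Frog: 1 + 2 = 3
Little owl: 1 + (0.3×3 + 0.7×2) = 3.3
Buzzard: 1 + (0.87×3 + 0.13×3.3) = 4.039

4.04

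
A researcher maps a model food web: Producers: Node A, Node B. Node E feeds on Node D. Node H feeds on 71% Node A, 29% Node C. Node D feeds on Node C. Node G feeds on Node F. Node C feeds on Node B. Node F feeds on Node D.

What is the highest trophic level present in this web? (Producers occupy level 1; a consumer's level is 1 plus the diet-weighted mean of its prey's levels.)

Node C: 1 + 1 = 2
Node D: 1 + 2 = 3
Node E: 1 + 3 = 4
Node F: 1 + 3 = 4
Node G: 1 + 4 = 5
Node H: 1 + (0.71×1 + 0.29×2) = 2.29

5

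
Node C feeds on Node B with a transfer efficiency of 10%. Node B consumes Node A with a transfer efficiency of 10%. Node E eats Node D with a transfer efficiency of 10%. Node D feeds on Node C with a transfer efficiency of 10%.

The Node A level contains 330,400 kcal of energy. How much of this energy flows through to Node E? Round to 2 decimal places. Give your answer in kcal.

Node B: 330400 × 0.1 = 33040 kcal
Node C: 33040 × 0.1 = 3304 kcal
Node D: 3304 × 0.1 = 330.4 kcal
Node E: 330.4 × 0.1 = 33.04 kcal

33.04 kcal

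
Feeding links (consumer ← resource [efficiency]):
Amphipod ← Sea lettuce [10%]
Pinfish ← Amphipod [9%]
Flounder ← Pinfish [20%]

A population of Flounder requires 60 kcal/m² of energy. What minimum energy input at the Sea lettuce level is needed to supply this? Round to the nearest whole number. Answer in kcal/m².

Cumulative transfer efficiency: 0.1 × 0.09 × 0.2 = 0.0018
Sea lettuce energy = 60 / 0.0018 = 33333 kcal/m²

33333 kcal/m²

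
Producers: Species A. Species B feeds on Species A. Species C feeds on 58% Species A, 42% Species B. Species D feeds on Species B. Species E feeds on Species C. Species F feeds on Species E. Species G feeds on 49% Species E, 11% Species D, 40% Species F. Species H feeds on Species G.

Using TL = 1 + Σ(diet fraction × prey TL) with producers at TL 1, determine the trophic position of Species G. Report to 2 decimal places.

Species B: 1 + 1 = 2
Species C: 1 + (0.58×1 + 0.42×2) = 2.42
Species D: 1 + 2 = 3
Species E: 1 + 2.42 = 3.42
Species F: 1 + 3.42 = 4.42
Species G: 1 + (0.49×3.42 + 0.11×3 + 0.4×4.42) = 4.7738
Species H: 1 + 4.7738 = 5.7738

4.77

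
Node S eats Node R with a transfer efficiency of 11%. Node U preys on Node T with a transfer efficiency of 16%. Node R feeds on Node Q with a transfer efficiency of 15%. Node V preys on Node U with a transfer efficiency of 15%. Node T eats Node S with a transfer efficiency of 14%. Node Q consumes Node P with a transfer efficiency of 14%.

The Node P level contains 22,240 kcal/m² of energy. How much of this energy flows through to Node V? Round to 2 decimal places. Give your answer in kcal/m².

Node Q: 22240 × 0.14 = 3113.6 kcal/m²
Node R: 3113.6 × 0.15 = 467.04 kcal/m²
Node S: 467.04 × 0.11 = 51.3744 kcal/m²
Node T: 51.3744 × 0.14 = 7.192416 kcal/m²
Node U: 7.192416 × 0.16 = 1.15078656 kcal/m²
Node V: 1.15078656 × 0.15 = 0.172617984 kcal/m²

0.17 kcal/m²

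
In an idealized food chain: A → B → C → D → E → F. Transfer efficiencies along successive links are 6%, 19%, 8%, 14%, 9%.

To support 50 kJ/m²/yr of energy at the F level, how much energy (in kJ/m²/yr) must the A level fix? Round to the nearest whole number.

4351156 kJ/m²/yr

Cumulative transfer efficiency: 0.06 × 0.19 × 0.08 × 0.14 × 0.09 = 0.0000114912
A energy = 50 / 0.0000114912 = 4351156 kJ/m²/yr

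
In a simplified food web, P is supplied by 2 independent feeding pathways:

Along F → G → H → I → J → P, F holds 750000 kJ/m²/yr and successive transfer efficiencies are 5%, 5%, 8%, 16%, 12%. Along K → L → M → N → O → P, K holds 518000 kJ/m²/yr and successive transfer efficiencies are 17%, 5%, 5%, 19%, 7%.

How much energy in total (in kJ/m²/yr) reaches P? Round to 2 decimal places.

5.81 kJ/m²/yr

Via F: 750000 × 0.05 × 0.05 × 0.08 × 0.16 × 0.12 = 2.88 kJ/m²/yr
Via K: 518000 × 0.17 × 0.05 × 0.05 × 0.19 × 0.07 = 2.927995 kJ/m²/yr
Total at P: 2.88 + 2.927995 = 5.807995 kJ/m²/yr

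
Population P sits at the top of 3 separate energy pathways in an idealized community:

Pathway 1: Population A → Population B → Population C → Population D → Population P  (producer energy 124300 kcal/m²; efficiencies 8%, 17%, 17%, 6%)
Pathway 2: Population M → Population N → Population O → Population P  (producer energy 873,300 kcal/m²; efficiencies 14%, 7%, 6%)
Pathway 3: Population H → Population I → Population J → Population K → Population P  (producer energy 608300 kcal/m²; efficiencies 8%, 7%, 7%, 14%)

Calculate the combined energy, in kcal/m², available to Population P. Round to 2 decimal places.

Pathway 1: 124300 × 0.08 × 0.17 × 0.17 × 0.06 = 17.242896 kcal/m²
Pathway 2: 873300 × 0.14 × 0.07 × 0.06 = 513.5004 kcal/m²
Pathway 3: 608300 × 0.08 × 0.07 × 0.07 × 0.14 = 33.383504 kcal/m²
Total at Population P: 17.242896 + 513.5004 + 33.383504 = 564.1268 kcal/m²

564.13 kcal/m²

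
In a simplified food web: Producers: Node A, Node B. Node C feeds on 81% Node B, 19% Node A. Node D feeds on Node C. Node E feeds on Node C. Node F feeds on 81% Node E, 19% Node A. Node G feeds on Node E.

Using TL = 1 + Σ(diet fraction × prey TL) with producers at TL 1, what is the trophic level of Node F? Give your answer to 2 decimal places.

Node C: 1 + (0.81×1 + 0.19×1) = 2
Node D: 1 + 2 = 3
Node E: 1 + 2 = 3
Node F: 1 + (0.81×3 + 0.19×1) = 3.62
Node G: 1 + 3 = 4

3.62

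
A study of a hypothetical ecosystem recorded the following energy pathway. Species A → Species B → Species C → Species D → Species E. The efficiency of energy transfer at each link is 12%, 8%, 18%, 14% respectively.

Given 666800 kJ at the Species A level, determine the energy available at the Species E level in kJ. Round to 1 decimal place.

161.3 kJ

Species B: 666800 × 0.12 = 80016 kJ
Species C: 80016 × 0.08 = 6401.28 kJ
Species D: 6401.28 × 0.18 = 1152.2304 kJ
Species E: 1152.2304 × 0.14 = 161.312256 kJ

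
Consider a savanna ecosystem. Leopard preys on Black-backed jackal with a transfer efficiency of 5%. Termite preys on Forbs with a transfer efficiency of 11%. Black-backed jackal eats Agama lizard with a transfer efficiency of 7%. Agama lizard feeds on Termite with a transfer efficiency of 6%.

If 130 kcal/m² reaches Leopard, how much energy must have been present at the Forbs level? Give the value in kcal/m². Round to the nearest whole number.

Cumulative transfer efficiency: 0.11 × 0.06 × 0.07 × 0.05 = 0.0000231
Forbs energy = 130 / 0.0000231 = 5627706 kcal/m²

5627706 kcal/m²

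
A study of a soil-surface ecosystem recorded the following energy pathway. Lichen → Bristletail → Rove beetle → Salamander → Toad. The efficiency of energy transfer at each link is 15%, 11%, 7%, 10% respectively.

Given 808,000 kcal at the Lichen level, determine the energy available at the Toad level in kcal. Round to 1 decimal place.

93.3 kcal

Bristletail: 808000 × 0.15 = 121200 kcal
Rove beetle: 121200 × 0.11 = 13332 kcal
Salamander: 13332 × 0.07 = 933.24 kcal
Toad: 933.24 × 0.1 = 93.324 kcal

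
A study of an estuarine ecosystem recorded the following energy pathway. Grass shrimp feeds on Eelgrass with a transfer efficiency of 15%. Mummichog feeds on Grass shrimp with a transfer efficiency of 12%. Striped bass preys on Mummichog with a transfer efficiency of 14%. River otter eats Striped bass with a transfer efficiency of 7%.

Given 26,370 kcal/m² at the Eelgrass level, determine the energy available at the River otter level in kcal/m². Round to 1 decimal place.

Grass shrimp: 26370 × 0.15 = 3955.5 kcal/m²
Mummichog: 3955.5 × 0.12 = 474.66 kcal/m²
Striped bass: 474.66 × 0.14 = 66.4524 kcal/m²
River otter: 66.4524 × 0.07 = 4.651668 kcal/m²

4.7 kcal/m²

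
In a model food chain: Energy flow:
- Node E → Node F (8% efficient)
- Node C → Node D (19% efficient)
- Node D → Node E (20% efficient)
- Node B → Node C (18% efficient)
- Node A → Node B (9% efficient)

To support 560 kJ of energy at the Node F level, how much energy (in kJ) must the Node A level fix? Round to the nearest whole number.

Cumulative transfer efficiency: 0.09 × 0.18 × 0.19 × 0.2 × 0.08 = 0.000049248
Node A energy = 560 / 0.000049248 = 11371020 kJ

11371020 kJ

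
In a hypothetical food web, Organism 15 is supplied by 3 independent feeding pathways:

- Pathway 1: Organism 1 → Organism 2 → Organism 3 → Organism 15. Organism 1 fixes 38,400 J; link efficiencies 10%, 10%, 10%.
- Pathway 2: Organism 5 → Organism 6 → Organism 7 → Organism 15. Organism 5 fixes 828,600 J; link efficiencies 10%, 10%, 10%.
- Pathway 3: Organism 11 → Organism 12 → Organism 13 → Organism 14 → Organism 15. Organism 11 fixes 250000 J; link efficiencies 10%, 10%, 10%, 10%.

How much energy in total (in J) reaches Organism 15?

Pathway 1: 38400 × 0.1 × 0.1 × 0.1 = 38.4 J
Pathway 2: 828600 × 0.1 × 0.1 × 0.1 = 828.6 J
Pathway 3: 250000 × 0.1 × 0.1 × 0.1 × 0.1 = 25 J
Total at Organism 15: 38.4 + 828.6 + 25 = 892 J

892 J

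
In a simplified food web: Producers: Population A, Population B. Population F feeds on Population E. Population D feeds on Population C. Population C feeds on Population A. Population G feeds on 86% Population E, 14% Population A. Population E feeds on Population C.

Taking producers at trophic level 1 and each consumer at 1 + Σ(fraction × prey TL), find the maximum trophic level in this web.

4

Population C: 1 + 1 = 2
Population D: 1 + 2 = 3
Population E: 1 + 2 = 3
Population F: 1 + 3 = 4
Population G: 1 + (0.86×3 + 0.14×1) = 3.72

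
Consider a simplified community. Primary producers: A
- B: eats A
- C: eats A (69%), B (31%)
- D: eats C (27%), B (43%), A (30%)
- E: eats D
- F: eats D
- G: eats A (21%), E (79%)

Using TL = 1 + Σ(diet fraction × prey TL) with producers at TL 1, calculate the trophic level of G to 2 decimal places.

4.20

B: 1 + 1 = 2
C: 1 + (0.69×1 + 0.31×2) = 2.31
D: 1 + (0.27×2.31 + 0.43×2 + 0.3×1) = 2.7837
E: 1 + 2.7837 = 3.7837
F: 1 + 2.7837 = 3.7837
G: 1 + (0.21×1 + 0.79×3.7837) = 4.199123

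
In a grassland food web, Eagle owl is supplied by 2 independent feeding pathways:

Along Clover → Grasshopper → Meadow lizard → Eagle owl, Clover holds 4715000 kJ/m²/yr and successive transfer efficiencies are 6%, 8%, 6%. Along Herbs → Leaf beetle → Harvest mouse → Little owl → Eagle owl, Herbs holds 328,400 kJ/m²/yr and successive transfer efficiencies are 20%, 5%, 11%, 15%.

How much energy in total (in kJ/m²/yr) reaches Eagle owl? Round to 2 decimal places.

1412.11 kJ/m²/yr

Via Clover: 4715000 × 0.06 × 0.08 × 0.06 = 1357.92 kJ/m²/yr
Via Herbs: 328400 × 0.2 × 0.05 × 0.11 × 0.15 = 54.186 kJ/m²/yr
Total at Eagle owl: 1357.92 + 54.186 = 1412.106 kJ/m²/yr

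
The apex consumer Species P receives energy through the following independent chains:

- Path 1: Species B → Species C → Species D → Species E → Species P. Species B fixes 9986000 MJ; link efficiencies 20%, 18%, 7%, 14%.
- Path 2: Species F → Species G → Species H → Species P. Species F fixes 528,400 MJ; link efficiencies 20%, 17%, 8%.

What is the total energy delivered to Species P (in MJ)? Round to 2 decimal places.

4960.31 MJ

Path 1: 9986000 × 0.2 × 0.18 × 0.07 × 0.14 = 3523.0608 MJ
Path 2: 528400 × 0.2 × 0.17 × 0.08 = 1437.248 MJ
Total at Species P: 3523.0608 + 1437.248 = 4960.3088 MJ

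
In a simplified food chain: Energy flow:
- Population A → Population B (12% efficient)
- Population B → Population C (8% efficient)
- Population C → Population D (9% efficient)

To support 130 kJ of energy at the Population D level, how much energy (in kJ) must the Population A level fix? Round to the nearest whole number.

150463 kJ

Cumulative transfer efficiency: 0.12 × 0.08 × 0.09 = 0.000864
Population A energy = 130 / 0.000864 = 150463 kJ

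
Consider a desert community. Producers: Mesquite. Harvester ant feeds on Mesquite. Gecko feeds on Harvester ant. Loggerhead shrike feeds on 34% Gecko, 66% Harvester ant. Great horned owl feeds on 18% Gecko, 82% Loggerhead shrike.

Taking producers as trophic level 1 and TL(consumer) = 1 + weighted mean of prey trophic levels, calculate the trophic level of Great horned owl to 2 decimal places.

4.28

Harvester ant: 1 + 1 = 2
Gecko: 1 + 2 = 3
Loggerhead shrike: 1 + (0.34×3 + 0.66×2) = 3.34
Great horned owl: 1 + (0.18×3 + 0.82×3.34) = 4.2788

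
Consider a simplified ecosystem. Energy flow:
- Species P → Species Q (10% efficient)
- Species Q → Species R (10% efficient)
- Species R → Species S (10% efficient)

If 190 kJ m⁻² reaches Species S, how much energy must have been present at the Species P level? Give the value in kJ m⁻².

190000 kJ m⁻²

Cumulative transfer efficiency: 0.1 × 0.1 × 0.1 = 0.001
Species P energy = 190 / 0.001 = 190000 kJ m⁻²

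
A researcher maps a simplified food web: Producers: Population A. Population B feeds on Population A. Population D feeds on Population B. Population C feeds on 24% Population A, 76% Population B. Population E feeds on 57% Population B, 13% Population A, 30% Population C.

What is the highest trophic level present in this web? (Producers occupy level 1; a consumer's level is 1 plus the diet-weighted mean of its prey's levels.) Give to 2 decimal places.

Population B: 1 + 1 = 2
Population C: 1 + (0.24×1 + 0.76×2) = 2.76
Population D: 1 + 2 = 3
Population E: 1 + (0.57×2 + 0.13×1 + 0.3×2.76) = 3.098

3.10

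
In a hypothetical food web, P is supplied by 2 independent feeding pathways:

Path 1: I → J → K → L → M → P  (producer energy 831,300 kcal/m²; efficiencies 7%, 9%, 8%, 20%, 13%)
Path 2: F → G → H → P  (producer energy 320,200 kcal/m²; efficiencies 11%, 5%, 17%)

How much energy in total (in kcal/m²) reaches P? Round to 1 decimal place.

310.3 kcal/m²

Path 1: 831300 × 0.07 × 0.09 × 0.08 × 0.2 × 0.13 = 10.8933552 kcal/m²
Path 2: 320200 × 0.11 × 0.05 × 0.17 = 299.387 kcal/m²
Total at P: 10.8933552 + 299.387 = 310.2803552 kcal/m²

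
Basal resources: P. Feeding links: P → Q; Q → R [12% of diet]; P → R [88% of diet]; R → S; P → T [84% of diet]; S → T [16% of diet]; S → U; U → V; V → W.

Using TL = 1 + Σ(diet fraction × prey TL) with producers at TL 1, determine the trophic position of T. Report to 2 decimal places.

2.34

Q: 1 + 1 = 2
R: 1 + (0.12×2 + 0.88×1) = 2.12
S: 1 + 2.12 = 3.12
T: 1 + (0.84×1 + 0.16×3.12) = 2.3392
U: 1 + 3.12 = 4.12
V: 1 + 4.12 = 5.12
W: 1 + 5.12 = 6.12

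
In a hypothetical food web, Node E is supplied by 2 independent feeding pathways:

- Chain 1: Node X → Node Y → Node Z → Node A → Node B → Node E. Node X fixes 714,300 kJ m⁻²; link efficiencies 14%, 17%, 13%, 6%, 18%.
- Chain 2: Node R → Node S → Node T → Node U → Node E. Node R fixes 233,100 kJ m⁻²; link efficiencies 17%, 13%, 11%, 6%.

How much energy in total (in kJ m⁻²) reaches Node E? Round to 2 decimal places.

Chain 1: 714300 × 0.14 × 0.17 × 0.13 × 0.06 × 0.18 = 23.86847736 kJ m⁻²
Chain 2: 233100 × 0.17 × 0.13 × 0.11 × 0.06 = 33.999966 kJ m⁻²
Total at Node E: 23.86847736 + 33.999966 = 57.86844336 kJ m⁻²

57.87 kJ m⁻²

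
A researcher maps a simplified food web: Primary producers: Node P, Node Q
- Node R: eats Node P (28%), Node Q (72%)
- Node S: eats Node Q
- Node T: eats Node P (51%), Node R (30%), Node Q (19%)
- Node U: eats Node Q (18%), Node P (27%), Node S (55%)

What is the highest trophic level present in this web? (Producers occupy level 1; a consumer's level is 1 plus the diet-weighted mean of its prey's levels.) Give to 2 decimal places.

2.55

Node R: 1 + (0.28×1 + 0.72×1) = 2
Node S: 1 + 1 = 2
Node T: 1 + (0.51×1 + 0.3×2 + 0.19×1) = 2.3
Node U: 1 + (0.18×1 + 0.27×1 + 0.55×2) = 2.55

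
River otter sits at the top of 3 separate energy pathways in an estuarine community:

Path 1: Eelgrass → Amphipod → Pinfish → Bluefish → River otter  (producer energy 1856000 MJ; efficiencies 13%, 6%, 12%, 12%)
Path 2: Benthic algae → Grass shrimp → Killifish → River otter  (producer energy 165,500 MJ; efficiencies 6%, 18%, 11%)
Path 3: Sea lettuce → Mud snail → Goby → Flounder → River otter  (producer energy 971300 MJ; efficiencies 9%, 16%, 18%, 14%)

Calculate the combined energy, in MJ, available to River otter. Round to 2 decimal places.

757.55 MJ

Path 1: 1856000 × 0.13 × 0.06 × 0.12 × 0.12 = 208.46592 MJ
Path 2: 165500 × 0.06 × 0.18 × 0.11 = 196.614 MJ
Path 3: 971300 × 0.09 × 0.16 × 0.18 × 0.14 = 352.465344 MJ
Total at River otter: 208.46592 + 196.614 + 352.465344 = 757.545264 MJ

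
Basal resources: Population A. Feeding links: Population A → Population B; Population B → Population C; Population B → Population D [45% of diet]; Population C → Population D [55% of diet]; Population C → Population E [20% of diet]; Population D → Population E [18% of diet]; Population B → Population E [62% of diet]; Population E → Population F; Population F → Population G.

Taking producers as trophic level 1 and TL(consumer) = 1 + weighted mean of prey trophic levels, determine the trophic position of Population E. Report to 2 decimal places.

Population B: 1 + 1 = 2
Population C: 1 + 2 = 3
Population D: 1 + (0.45×2 + 0.55×3) = 3.55
Population E: 1 + (0.2×3 + 0.18×3.55 + 0.62×2) = 3.479
Population F: 1 + 3.479 = 4.479
Population G: 1 + 4.479 = 5.479

3.48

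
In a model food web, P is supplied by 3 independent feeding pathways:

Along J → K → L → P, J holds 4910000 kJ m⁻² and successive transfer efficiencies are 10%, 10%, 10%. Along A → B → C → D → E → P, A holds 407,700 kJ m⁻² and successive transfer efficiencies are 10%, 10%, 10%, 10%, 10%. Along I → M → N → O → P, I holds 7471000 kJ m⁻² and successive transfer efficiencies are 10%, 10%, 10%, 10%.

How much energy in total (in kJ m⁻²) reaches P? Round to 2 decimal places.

5661.18 kJ m⁻²

Via J: 4910000 × 0.1 × 0.1 × 0.1 = 4910 kJ m⁻²
Via A: 407700 × 0.1 × 0.1 × 0.1 × 0.1 × 0.1 = 4.077 kJ m⁻²
Via I: 7471000 × 0.1 × 0.1 × 0.1 × 0.1 = 747.1 kJ m⁻²
Total at P: 4910 + 4.077 + 747.1 = 5661.177 kJ m⁻²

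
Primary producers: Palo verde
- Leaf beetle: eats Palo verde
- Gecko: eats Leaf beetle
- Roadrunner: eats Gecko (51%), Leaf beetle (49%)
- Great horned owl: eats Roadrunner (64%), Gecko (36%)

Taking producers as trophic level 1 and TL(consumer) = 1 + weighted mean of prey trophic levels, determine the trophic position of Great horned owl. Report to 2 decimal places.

Leaf beetle: 1 + 1 = 2
Gecko: 1 + 2 = 3
Roadrunner: 1 + (0.51×3 + 0.49×2) = 3.51
Great horned owl: 1 + (0.64×3.51 + 0.36×3) = 4.3264

4.33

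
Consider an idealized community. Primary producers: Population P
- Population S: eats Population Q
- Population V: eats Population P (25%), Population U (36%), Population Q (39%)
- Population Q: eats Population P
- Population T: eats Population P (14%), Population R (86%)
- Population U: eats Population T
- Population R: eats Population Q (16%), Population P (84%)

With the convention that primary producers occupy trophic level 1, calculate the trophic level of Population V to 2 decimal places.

Population Q: 1 + 1 = 2
Population R: 1 + (0.16×2 + 0.84×1) = 2.16
Population S: 1 + 2 = 3
Population T: 1 + (0.14×1 + 0.86×2.16) = 2.9976
Population U: 1 + 2.9976 = 3.9976
Population V: 1 + (0.25×1 + 0.36×3.9976 + 0.39×2) = 3.469136

3.47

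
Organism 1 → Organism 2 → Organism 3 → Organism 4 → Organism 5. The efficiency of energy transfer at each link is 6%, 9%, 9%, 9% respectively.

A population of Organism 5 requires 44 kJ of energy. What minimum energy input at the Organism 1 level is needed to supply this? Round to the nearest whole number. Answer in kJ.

Cumulative transfer efficiency: 0.06 × 0.09 × 0.09 × 0.09 = 0.00004374
Organism 1 energy = 44 / 0.00004374 = 1005944 kJ

1005944 kJ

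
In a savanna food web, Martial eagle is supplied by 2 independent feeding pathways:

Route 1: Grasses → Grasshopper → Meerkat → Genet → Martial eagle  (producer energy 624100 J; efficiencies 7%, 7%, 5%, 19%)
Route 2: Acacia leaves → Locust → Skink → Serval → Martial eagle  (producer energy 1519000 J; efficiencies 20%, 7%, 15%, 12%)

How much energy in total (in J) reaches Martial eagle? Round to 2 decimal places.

Route 1: 624100 × 0.07 × 0.07 × 0.05 × 0.19 = 29.051855 J
Route 2: 1519000 × 0.2 × 0.07 × 0.15 × 0.12 = 382.788 J
Total at Martial eagle: 29.051855 + 382.788 = 411.839855 J

411.84 J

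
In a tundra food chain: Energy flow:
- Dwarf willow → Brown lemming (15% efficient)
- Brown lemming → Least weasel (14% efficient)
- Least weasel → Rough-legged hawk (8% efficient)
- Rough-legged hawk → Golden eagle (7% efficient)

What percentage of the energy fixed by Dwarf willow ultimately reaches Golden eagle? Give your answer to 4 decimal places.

0.0118%

Product of link efficiencies: 0.15 × 0.14 × 0.08 × 0.07 = 0.0001176
As a percentage: 0.0001176 × 100 = 0.0118%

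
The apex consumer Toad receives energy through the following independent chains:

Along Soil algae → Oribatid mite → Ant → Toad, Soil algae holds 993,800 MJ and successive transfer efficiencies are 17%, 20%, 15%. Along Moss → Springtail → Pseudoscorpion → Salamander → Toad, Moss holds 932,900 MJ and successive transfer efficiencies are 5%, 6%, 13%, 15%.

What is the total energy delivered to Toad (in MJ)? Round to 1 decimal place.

Via Soil algae: 993800 × 0.17 × 0.2 × 0.15 = 5068.38 MJ
Via Moss: 932900 × 0.05 × 0.06 × 0.13 × 0.15 = 54.57465 MJ
Total at Toad: 5068.38 + 54.57465 = 5122.95465 MJ

5123.0 MJ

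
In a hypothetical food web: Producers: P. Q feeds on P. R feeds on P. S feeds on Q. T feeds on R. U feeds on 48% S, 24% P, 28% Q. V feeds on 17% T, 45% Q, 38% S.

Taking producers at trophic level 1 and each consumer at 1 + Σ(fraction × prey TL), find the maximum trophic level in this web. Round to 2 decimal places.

Q: 1 + 1 = 2
R: 1 + 1 = 2
S: 1 + 2 = 3
T: 1 + 2 = 3
U: 1 + (0.48×3 + 0.24×1 + 0.28×2) = 3.24
V: 1 + (0.17×3 + 0.45×2 + 0.38×3) = 3.55

3.55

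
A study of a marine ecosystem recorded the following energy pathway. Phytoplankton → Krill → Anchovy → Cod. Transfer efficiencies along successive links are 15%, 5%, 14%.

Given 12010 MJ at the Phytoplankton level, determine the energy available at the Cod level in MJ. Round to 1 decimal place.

Krill: 12010 × 0.15 = 1801.5 MJ
Anchovy: 1801.5 × 0.05 = 90.075 MJ
Cod: 90.075 × 0.14 = 12.6105 MJ

12.6 MJ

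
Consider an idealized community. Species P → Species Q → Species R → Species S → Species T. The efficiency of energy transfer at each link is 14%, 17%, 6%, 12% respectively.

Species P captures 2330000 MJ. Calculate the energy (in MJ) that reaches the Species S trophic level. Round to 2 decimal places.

Species Q: 2330000 × 0.14 = 326200 MJ
Species R: 326200 × 0.17 = 55454 MJ
Species S: 55454 × 0.06 = 3327.24 MJ

3327.24 MJ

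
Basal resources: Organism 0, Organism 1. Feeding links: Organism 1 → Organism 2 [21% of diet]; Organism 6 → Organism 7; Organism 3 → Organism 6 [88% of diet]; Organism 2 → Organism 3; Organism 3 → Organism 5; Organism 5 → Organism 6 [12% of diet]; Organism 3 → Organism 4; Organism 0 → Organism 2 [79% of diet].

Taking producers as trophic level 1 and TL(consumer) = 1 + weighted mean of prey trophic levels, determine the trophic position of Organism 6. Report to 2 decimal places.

4.12

Organism 2: 1 + (0.21×1 + 0.79×1) = 2
Organism 3: 1 + 2 = 3
Organism 4: 1 + 3 = 4
Organism 5: 1 + 3 = 4
Organism 6: 1 + (0.88×3 + 0.12×4) = 4.12
Organism 7: 1 + 4.12 = 5.12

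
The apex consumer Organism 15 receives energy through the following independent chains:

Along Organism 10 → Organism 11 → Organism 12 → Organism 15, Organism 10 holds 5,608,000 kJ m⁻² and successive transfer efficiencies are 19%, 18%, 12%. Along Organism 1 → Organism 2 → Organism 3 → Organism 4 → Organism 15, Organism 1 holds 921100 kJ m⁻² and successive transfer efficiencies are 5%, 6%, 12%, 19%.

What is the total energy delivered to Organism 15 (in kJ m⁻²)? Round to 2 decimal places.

Via Organism 10: 5608000 × 0.19 × 0.18 × 0.12 = 23015.232 kJ m⁻²
Via Organism 1: 921100 × 0.05 × 0.06 × 0.12 × 0.19 = 63.00324 kJ m⁻²
Total at Organism 15: 23015.232 + 63.00324 = 23078.23524 kJ m⁻²

23078.24 kJ m⁻²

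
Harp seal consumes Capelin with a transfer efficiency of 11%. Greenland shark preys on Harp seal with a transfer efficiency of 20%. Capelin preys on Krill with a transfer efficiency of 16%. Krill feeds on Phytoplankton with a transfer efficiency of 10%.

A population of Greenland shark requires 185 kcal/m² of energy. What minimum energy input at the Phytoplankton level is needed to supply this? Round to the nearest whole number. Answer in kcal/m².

Cumulative transfer efficiency: 0.1 × 0.16 × 0.11 × 0.2 = 0.000352
Phytoplankton energy = 185 / 0.000352 = 525568 kcal/m²

525568 kcal/m²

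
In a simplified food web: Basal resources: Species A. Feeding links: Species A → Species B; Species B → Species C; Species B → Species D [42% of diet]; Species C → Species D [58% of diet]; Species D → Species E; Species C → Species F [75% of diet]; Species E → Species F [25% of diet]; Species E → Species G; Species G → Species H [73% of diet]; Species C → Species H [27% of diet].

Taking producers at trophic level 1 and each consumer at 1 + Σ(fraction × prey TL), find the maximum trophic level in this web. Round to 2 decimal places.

5.88

Species B: 1 + 1 = 2
Species C: 1 + 2 = 3
Species D: 1 + (0.42×2 + 0.58×3) = 3.58
Species E: 1 + 3.58 = 4.58
Species F: 1 + (0.75×3 + 0.25×4.58) = 4.395
Species G: 1 + 4.58 = 5.58
Species H: 1 + (0.73×5.58 + 0.27×3) = 5.8834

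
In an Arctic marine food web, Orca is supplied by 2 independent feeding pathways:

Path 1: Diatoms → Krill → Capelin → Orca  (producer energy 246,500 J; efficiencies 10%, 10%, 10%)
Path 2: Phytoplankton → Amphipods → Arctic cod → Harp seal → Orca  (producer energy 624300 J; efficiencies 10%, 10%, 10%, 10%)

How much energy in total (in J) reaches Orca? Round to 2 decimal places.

308.93 J

Path 1: 246500 × 0.1 × 0.1 × 0.1 = 246.5 J
Path 2: 624300 × 0.1 × 0.1 × 0.1 × 0.1 = 62.43 J
Total at Orca: 246.5 + 62.43 = 308.93 J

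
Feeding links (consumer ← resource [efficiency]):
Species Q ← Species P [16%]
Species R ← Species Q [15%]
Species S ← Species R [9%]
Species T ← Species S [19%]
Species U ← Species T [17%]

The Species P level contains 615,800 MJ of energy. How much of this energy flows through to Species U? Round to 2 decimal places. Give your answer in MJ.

42.96 MJ

Species Q: 615800 × 0.16 = 98528 MJ
Species R: 98528 × 0.15 = 14779.2 MJ
Species S: 14779.2 × 0.09 = 1330.128 MJ
Species T: 1330.128 × 0.19 = 252.72432 MJ
Species U: 252.72432 × 0.17 = 42.9631344 MJ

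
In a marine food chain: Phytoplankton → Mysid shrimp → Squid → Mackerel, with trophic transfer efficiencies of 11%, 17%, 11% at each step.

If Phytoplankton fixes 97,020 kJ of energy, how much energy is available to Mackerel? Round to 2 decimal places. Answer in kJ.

Mysid shrimp: 97020 × 0.11 = 10672.2 kJ
Squid: 10672.2 × 0.17 = 1814.274 kJ
Mackerel: 1814.274 × 0.11 = 199.57014 kJ

199.57 kJ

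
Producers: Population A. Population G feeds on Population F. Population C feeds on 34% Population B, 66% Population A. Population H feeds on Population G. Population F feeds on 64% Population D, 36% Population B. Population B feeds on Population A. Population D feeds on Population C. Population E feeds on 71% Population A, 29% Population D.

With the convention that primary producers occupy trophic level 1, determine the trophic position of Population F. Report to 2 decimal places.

3.86

Population B: 1 + 1 = 2
Population C: 1 + (0.34×2 + 0.66×1) = 2.34
Population D: 1 + 2.34 = 3.34
Population E: 1 + (0.71×1 + 0.29×3.34) = 2.6786
Population F: 1 + (0.64×3.34 + 0.36×2) = 3.8576
Population G: 1 + 3.8576 = 4.8576
Population H: 1 + 4.8576 = 5.8576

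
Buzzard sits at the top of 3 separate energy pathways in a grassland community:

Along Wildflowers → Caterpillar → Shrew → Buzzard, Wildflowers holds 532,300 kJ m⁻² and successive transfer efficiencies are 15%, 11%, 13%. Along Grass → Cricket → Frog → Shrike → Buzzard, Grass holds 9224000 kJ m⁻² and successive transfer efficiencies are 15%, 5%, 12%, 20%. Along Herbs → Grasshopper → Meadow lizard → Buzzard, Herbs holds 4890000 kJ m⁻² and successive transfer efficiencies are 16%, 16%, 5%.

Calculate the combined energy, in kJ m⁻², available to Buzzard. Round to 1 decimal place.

9061.3 kJ m⁻²

Via Wildflowers: 532300 × 0.15 × 0.11 × 0.13 = 1141.7835 kJ m⁻²
Via Grass: 9224000 × 0.15 × 0.05 × 0.12 × 0.2 = 1660.32 kJ m⁻²
Via Herbs: 4890000 × 0.16 × 0.16 × 0.05 = 6259.2 kJ m⁻²
Total at Buzzard: 1141.7835 + 1660.32 + 6259.2 = 9061.3035 kJ m⁻²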